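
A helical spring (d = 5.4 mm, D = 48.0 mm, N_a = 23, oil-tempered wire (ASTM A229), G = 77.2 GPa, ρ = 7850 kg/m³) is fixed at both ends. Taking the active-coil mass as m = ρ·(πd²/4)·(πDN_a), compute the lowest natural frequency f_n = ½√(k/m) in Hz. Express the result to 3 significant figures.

36.0 Hz

k = Gd⁴/(8D³N_a) = (77.2×10³)(5.4⁴)/(8·48.0³·23) = 3.2259 N/mm = 3225.9 N/m
Wire length L = πDN_a = π·48.0·23 = 3468.3 mm
m = ρ·(πd²/4)·L = 7850 × 22.902×10⁻⁶ m² × 3.4683 m = 0.62354 kg
f_n = ½√(k/m) = 0.5·√(3225.9/0.62354) = 0.5·√(5173.5) = 35.964 Hz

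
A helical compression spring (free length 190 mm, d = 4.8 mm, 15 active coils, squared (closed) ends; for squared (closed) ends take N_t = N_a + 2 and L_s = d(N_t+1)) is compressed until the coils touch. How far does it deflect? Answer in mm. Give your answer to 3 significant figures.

104 mm

N_t = 17; L_s = 4.8·18 = 86.4 mm
δ_solid = L₀ − L_s = 190 − 86.4 = 103.6 mm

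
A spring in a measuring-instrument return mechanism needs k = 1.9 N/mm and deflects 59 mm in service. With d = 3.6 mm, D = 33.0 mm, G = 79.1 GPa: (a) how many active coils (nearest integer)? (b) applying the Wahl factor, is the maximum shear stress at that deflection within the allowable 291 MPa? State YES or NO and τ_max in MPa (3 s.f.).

(a) 24 coils; (b) YES, τ_max = 237 MPa

N_a = Gd⁴/(8D³k) = (79.1×10³)(3.6⁴)/(8·33.0³·1.9) = 24.32 → N_a = 24
Actual rate k = Gd⁴/(8D³·24) = 1.9255 N/mm
Working load F = kδ = 1.9255·59 = 113.6 N
C = 33.0/3.6 = 9.1667; K_W = (4C−1)/(4C−4)+0.615/C = 1.1589
τ_max = K_W·8FD/(πd³) = 1.1589·204.62 = 237.14 MPa
τ_max ≤ 291 MPa → acceptable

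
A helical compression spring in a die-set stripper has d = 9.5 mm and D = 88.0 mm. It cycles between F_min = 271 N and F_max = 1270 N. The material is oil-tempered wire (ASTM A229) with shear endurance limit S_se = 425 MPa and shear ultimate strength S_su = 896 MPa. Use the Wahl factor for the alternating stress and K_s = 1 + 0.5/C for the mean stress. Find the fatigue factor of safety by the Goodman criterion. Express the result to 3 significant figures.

C = D/d = 88.0/9.5 = 9.2632; K_W = (4C−1)/(4C−4)+0.615/C = 1.1572; K_s = 1+0.5/C = 1.0540
F_a = (F_max−F_min)/2 = 499.5 N; F_m = (F_max+F_min)/2 = 770.5 N
τ_a = K_W·8F_aD/(πd³) = 1.1572 × 130.55 = 151.07 MPa
τ_m = K_s·8F_mD/(πd³) = 1.0540 × 201.38 = 212.25 MPa
Goodman: 1/n_f = τ_a/S_se + τ_m/S_su = 151.07/425 + 212.25/896 = 0.35546 + 0.23689 = 0.59235
n_f = 1/0.59235 = 1.688

1.69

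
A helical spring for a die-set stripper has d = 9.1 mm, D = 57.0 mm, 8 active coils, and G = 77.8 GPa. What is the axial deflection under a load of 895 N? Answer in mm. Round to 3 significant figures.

k = Gd⁴/(8D³N_a) = (77.8×10³)(9.1⁴)/(8·57.0³·8) = 45.013 N/mm
δ = F/k = 895 / 45.013 = 19.883 mm

19.9 mm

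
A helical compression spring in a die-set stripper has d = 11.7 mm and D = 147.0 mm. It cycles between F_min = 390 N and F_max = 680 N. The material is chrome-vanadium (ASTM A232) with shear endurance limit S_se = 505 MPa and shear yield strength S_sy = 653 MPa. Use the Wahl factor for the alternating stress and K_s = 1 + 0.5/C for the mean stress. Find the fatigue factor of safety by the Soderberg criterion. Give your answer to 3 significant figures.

C = D/d = 147.0/11.7 = 12.5641; K_W = (4C−1)/(4C−4)+0.615/C = 1.1138; K_s = 1+0.5/C = 1.0398
F_a = (F_max−F_min)/2 = 145 N; F_m = (F_max+F_min)/2 = 535 N
τ_a = K_W·8F_aD/(πd³) = 1.1138 × 33.89 = 37.747 MPa
τ_m = K_s·8F_mD/(πd³) = 1.0398 × 125.04 = 130.02 MPa
Soderberg: 1/n_f = τ_a/S_se + τ_m/S_sy = 37.747/505 + 130.02/653 = 0.07475 + 0.19911 = 0.27385
n_f = 1/0.27385 = 3.652

3.65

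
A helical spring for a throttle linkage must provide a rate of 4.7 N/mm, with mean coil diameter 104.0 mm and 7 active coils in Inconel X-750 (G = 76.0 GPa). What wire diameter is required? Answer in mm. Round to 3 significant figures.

d = (8D³N_a·k / G)^(1/4) = (8·104.0³·7·4.7 / (76.0×10³))^0.25
  = (3895.6)^0.25 = 7.9003 mm

7.90 mm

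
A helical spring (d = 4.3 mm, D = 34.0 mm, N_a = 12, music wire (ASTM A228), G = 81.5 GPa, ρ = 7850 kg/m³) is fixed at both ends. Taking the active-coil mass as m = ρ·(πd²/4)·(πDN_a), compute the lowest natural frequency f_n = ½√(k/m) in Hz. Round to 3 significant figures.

k = Gd⁴/(8D³N_a) = (81.5×10³)(4.3⁴)/(8·34.0³·12) = 7.3845 N/mm = 7384.5 N/m
Wire length L = πDN_a = π·34.0·12 = 1281.8 mm
m = ρ·(πd²/4)·L = 7850 × 14.522×10⁻⁶ m² × 1.2818 m = 0.14612 kg
f_n = ½√(k/m) = 0.5·√(7384.5/0.14612) = 0.5·√(50538) = 112.4 Hz

112 Hz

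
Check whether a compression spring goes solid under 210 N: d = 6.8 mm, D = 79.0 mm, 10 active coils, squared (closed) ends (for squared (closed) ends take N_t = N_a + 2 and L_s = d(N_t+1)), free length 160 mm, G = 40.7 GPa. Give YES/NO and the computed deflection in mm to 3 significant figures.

k = Gd⁴/(8D³N_a) = (40.7×10³)(6.8⁴)/(8·79.0³·10) = 2.2063 N/mm
N_t = 12; L_s = 6.8·13 = 88.4 mm; δ_solid = L₀ − L_s = 160 − 88.4 = 71.6 mm
δ = F/k = 210/2.2063 = 95.183 mm
δ ≥ δ_solid → spring goes solid

YES, δ = 95.2 mm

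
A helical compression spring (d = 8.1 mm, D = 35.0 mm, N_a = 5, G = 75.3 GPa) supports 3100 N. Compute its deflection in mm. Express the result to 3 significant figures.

16.4 mm

k = Gd⁴/(8D³N_a) = (75.3×10³)(8.1⁴)/(8·35.0³·5) = 189 N/mm
δ = F/k = 3100 / 189 = 16.402 mm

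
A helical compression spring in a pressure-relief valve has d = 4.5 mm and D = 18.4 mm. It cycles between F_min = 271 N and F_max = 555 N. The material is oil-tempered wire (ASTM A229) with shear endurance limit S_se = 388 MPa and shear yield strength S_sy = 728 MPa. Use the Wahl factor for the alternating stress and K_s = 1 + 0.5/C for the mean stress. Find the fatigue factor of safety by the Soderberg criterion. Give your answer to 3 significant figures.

1.70

C = D/d = 18.4/4.5 = 4.0889; K_W = (4C−1)/(4C−4)+0.615/C = 1.3932; K_s = 1+0.5/C = 1.1223
F_a = (F_max−F_min)/2 = 142 N; F_m = (F_max+F_min)/2 = 413 N
τ_a = K_W·8F_aD/(πd³) = 1.3932 × 73.014 = 101.72 MPa
τ_m = K_s·8F_mD/(πd³) = 1.1223 × 212.36 = 238.33 MPa
Soderberg: 1/n_f = τ_a/S_se + τ_m/S_sy = 101.72/388 + 238.33/728 = 0.26218 + 0.32737 = 0.58955
n_f = 1/0.58955 = 1.696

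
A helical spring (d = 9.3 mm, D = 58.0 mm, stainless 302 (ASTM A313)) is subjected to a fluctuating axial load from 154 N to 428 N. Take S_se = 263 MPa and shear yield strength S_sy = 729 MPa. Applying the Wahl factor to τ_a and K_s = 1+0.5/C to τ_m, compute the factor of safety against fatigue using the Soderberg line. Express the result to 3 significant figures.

C = D/d = 58.0/9.3 = 6.2366; K_W = (4C−1)/(4C−4)+0.615/C = 1.2418; K_s = 1+0.5/C = 1.0802
F_a = (F_max−F_min)/2 = 137 N; F_m = (F_max+F_min)/2 = 291 N
τ_a = K_W·8F_aD/(πd³) = 1.2418 × 25.156 = 31.239 MPa
τ_m = K_s·8F_mD/(πd³) = 1.0802 × 53.433 = 57.717 MPa
Soderberg: 1/n_f = τ_a/S_se + τ_m/S_sy = 31.239/263 + 57.717/729 = 0.11878 + 0.07917 = 0.19795
n_f = 1/0.19795 = 5.052

5.05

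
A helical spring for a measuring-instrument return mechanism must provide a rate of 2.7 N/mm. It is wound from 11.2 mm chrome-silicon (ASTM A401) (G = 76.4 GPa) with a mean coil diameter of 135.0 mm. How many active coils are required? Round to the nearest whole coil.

23

N_a = Gd⁴/(8D³k) = (76.4×10³ × 11.2⁴)/(8 × 135.0³ × 2.7)
    = 1.20217e+09 / 5.31441e+07 = 22.62 → 23 coils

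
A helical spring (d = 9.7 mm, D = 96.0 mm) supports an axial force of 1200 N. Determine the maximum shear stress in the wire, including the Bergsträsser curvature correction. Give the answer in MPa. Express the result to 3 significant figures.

365 MPa

Spring index C = D/d = 96.0/9.7 = 9.8969
K_B = (4C+2)/(4C−3) = 41.588/36.588 = 1.1367
τ₀ = 8FD/(πd³) = 8·1200·96.0/(π·9.7³) = 921600/2867.2 = 321.42 MPa
τ_max = K·τ₀ = 1.1367 × 321.42 = 365.35 MPa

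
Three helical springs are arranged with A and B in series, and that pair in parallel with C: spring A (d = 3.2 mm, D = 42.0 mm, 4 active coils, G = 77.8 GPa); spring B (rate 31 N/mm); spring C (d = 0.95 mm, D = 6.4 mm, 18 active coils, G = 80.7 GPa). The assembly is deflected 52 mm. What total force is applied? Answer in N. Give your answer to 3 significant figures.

252 N

k_A = Gd⁴/(8D³N_a) = (77.8×10³)(3.2⁴)/(8·42.0³·4) = 3.441 N/mm
k_C = Gd⁴/(8D³N_a) = (80.7×10³)(0.95⁴)/(8·6.4³·18) = 1.7413 N/mm
Springs A,B series: k_AB = 1/(1/3.441+1/31) = 3.0972 N/mm; parallel with C: k_eq = 3.0972+1.7413 = 4.8385 N/mm
F = k_eq·δ = 4.8385·52 = 251.6 N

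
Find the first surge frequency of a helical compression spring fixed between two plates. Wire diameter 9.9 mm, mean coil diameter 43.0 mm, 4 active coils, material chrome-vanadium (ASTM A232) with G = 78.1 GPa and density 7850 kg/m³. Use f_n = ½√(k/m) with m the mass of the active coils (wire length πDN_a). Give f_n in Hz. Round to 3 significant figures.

k = Gd⁴/(8D³N_a) = (78.1×10³)(9.9⁴)/(8·43.0³·4) = 294.87 N/mm = 2.9487e+05 N/m
Wire length L = πDN_a = π·43.0·4 = 540.35 mm
m = ρ·(πd²/4)·L = 7850 × 76.977×10⁻⁶ m² × 0.54035 m = 0.32652 kg
f_n = ½√(k/m) = 0.5·√(2.9487e+05/0.32652) = 0.5·√(9.0308e+05) = 475.15 Hz

475 Hz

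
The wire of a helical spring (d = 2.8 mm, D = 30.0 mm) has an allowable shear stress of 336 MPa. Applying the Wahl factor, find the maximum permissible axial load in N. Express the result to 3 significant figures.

C = D/d = 30.0/2.8 = 10.7143
K_W = (4C−1)/(4C−4) + 0.615/C = 41.857/38.857 + 0.0574 = 1.1346
τ_max = K·8FD/(πd³) → F_max = τ_allow·πd³/(8DK)
F_max = 336·π·2.8³/(8·30.0·1.1346) = 23172/272.31 = 85.096 N

85.1 N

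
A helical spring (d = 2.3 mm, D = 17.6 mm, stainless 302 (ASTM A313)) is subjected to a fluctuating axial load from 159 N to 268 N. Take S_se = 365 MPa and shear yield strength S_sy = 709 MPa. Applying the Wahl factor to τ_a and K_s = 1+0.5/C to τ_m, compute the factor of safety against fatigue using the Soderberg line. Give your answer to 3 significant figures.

0.544

C = D/d = 17.6/2.3 = 7.6522; K_W = (4C−1)/(4C−4)+0.615/C = 1.1931; K_s = 1+0.5/C = 1.0653
F_a = (F_max−F_min)/2 = 54.5 N; F_m = (F_max+F_min)/2 = 213.5 N
τ_a = K_W·8F_aD/(πd³) = 1.1931 × 200.75 = 239.52 MPa
τ_m = K_s·8F_mD/(πd³) = 1.0653 × 786.44 = 837.83 MPa
Soderberg: 1/n_f = τ_a/S_se + τ_m/S_sy = 239.52/365 + 837.83/709 = 0.65623 + 1.18171 = 1.8379
n_f = 1/1.8379 = 0.5441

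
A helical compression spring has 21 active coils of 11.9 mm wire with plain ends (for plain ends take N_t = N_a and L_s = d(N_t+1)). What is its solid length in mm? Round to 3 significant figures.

262 mm

plain ends: N_t = N_a = 21
L_s = d·(N_t+1) = 11.9 × 22 = 261.8 mm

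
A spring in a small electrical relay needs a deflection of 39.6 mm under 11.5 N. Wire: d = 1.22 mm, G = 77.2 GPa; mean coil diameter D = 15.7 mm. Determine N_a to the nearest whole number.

Required rate k = F/δ = 11.5/39.6 = 0.2904 N/mm
N_a = Gd⁴/(8D³k) = (77.2×10³ × 1.22⁴)/(8 × 15.7³ × 0.2904)
    = 171024 / 8990.66 = 19.02 → 19 coils

19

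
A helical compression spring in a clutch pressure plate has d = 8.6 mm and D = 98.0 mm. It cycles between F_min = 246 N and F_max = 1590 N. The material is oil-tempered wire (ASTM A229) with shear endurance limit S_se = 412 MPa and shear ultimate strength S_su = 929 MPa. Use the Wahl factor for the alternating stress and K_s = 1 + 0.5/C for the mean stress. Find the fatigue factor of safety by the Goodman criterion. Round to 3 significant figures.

C = D/d = 98.0/8.6 = 11.3953; K_W = (4C−1)/(4C−4)+0.615/C = 1.1261; K_s = 1+0.5/C = 1.0439
F_a = (F_max−F_min)/2 = 672 N; F_m = (F_max+F_min)/2 = 918 N
τ_a = K_W·8F_aD/(πd³) = 1.1261 × 263.66 = 296.91 MPa
τ_m = K_s·8F_mD/(πd³) = 1.0439 × 360.17 = 375.98 MPa
Goodman: 1/n_f = τ_a/S_se + τ_m/S_su = 296.91/412 + 375.98/929 = 0.72065 + 0.40471 = 1.1254
n_f = 1/1.1254 = 0.8886

0.889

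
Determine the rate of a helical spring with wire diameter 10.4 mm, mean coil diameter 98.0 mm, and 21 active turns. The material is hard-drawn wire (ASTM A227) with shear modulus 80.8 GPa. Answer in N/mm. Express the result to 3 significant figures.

5.98 N/mm

k = Gd⁴/(8D³N_a) = (80.8×10³ × 10.4⁴) / (8 × 98.0³ × 21)
  = 9.45246e+08 / 1.5812e+08 = 5.978 N/mm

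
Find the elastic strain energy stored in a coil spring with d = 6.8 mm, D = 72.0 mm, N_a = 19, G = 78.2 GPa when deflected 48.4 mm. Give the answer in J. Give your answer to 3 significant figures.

k = Gd⁴/(8D³N_a) = (78.2×10³)(6.8⁴)/(8·72.0³·19) = 2.9471 N/mm
U = ½kδ² = 0.5 × 2.9471 × 48.4² = 3451.9 N·mm = 3.4519 J

3.45 J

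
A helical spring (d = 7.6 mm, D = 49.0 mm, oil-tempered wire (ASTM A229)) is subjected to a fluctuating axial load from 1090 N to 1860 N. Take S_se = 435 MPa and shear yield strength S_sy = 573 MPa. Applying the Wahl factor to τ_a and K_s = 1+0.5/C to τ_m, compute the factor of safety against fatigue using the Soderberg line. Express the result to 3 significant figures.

C = D/d = 49.0/7.6 = 6.4474; K_W = (4C−1)/(4C−4)+0.615/C = 1.2331; K_s = 1+0.5/C = 1.0776
F_a = (F_max−F_min)/2 = 385 N; F_m = (F_max+F_min)/2 = 1475 N
τ_a = K_W·8F_aD/(πd³) = 1.2331 × 109.43 = 134.94 MPa
τ_m = K_s·8F_mD/(πd³) = 1.0776 × 419.26 = 451.78 MPa
Soderberg: 1/n_f = τ_a/S_se + τ_m/S_sy = 134.94/435 + 451.78/573 = 0.31021 + 0.78844 = 1.0987
n_f = 1/1.0987 = 0.9102

0.910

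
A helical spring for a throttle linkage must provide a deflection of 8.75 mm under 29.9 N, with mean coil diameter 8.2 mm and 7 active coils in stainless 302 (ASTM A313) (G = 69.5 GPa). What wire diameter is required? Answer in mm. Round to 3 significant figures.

Required rate k = F/δ = 29.9/8.75 = 3.4171 N/mm
d = (8D³N_a·k / G)^(1/4) = (8·8.2³·7·3.4171 / (69.5×10³))^0.25
  = (1.5181)^0.25 = 1.1100 mm

1.11 mm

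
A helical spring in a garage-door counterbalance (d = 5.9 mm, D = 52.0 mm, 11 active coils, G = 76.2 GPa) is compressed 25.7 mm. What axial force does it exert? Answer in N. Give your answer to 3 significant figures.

k = Gd⁴/(8D³N_a) = (76.2×10³)(5.9⁴)/(8·52.0³·11) = 7.4623 N/mm
F = k·δ = 7.4623 × 25.7 = 191.78 N

192 N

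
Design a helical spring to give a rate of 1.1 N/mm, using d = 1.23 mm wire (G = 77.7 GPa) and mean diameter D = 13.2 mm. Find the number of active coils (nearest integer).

N_a = Gd⁴/(8D³k) = (77.7×10³ × 1.23⁴)/(8 × 13.2³ × 1.1)
    = 177845 / 20239.7 = 8.787 → 9 coils

9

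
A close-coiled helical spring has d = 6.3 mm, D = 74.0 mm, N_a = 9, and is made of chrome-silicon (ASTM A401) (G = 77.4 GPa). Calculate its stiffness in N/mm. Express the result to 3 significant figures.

k = Gd⁴/(8D³N_a) = (77.4×10³ × 6.3⁴) / (8 × 74.0³ × 9)
  = 1.21928e+08 / 2.91761e+07 = 4.179 N/mm

4.18 N/mm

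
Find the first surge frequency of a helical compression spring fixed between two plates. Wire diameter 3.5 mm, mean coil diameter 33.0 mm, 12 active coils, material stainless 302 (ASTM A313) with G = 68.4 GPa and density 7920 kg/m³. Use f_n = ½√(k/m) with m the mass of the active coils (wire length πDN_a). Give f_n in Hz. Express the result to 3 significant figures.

88.6 Hz

k = Gd⁴/(8D³N_a) = (68.4×10³)(3.5⁴)/(8·33.0³·12) = 2.9752 N/mm = 2975.2 N/m
Wire length L = πDN_a = π·33.0·12 = 1244.1 mm
m = ρ·(πd²/4)·L = 7920 × 9.6211×10⁻⁶ m² × 1.2441 m = 0.094797 kg
f_n = ½√(k/m) = 0.5·√(2975.2/0.094797) = 0.5·√(31385) = 88.579 Hz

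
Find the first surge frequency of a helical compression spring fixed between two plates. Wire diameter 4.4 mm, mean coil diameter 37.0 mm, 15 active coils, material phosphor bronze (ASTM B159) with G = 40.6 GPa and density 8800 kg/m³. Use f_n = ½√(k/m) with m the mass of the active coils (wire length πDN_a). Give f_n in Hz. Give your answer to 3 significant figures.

51.8 Hz

k = Gd⁴/(8D³N_a) = (40.6×10³)(4.4⁴)/(8·37.0³·15) = 2.5035 N/mm = 2503.5 N/m
Wire length L = πDN_a = π·37.0·15 = 1743.6 mm
m = ρ·(πd²/4)·L = 8800 × 15.205×10⁻⁶ m² × 1.7436 m = 0.2333 kg
f_n = ½√(k/m) = 0.5·√(2503.5/0.2333) = 0.5·√(10731) = 51.795 Hz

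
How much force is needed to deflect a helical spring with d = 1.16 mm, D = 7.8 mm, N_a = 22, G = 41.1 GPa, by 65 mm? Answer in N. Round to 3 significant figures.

57.9 N

k = Gd⁴/(8D³N_a) = (41.1×10³)(1.16⁴)/(8·7.8³·22) = 0.891 N/mm
F = k·δ = 0.891 × 65 = 57.915 N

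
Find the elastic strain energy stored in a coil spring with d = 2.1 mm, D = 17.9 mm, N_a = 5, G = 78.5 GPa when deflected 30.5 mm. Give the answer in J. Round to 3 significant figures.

3.10 J

k = Gd⁴/(8D³N_a) = (78.5×10³)(2.1⁴)/(8·17.9³·5) = 6.6547 N/mm
U = ½kδ² = 0.5 × 6.6547 × 30.5² = 3095.3 N·mm = 3.0953 J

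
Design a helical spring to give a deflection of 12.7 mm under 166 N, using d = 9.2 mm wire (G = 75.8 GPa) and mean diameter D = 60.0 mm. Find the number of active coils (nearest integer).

24

Required rate k = F/δ = 166/12.7 = 13.071 N/mm
N_a = Gd⁴/(8D³k) = (75.8×10³ × 9.2⁴)/(8 × 60.0³ × 13.071)
    = 5.43026e+08 / 2.25865e+07 = 24.04 → 24 coils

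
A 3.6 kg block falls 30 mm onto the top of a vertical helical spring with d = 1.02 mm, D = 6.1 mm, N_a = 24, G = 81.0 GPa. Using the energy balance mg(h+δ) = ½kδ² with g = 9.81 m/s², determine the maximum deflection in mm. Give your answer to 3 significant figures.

54.5 mm

k = Gd⁴/(8D³N_a) = (81.0×10³)(1.02⁴)/(8·6.1³·24) = 2.0118 N/mm
W = mg = 3.6 × 9.81 = 35.316 N
½kδ² − Wδ − Wh = 0 → δ = (W + √(W² + 2kWh))/k
δ = (35.316 + √(1247.2 + 4263.02))/2.0118 = (35.316 + 74.231)/2.0118 = 54.451 mm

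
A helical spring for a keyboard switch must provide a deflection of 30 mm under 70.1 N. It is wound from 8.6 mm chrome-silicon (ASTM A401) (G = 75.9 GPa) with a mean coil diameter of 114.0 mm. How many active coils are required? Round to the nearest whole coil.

Required rate k = F/δ = 70.1/30 = 2.3367 N/mm
N_a = Gd⁴/(8D³k) = (75.9×10³ × 8.6⁴)/(8 × 114.0³ × 2.3367)
    = 4.15179e+08 / 2.7695e+07 = 14.99 → 15 coils

15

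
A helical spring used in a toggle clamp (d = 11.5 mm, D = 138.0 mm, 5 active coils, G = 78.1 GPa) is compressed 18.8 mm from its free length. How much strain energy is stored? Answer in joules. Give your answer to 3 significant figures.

k = Gd⁴/(8D³N_a) = (78.1×10³)(11.5⁴)/(8·138.0³·5) = 12.994 N/mm
U = ½kδ² = 0.5 × 12.994 × 18.8² = 2296.3 N·mm = 2.2963 J

2.30 J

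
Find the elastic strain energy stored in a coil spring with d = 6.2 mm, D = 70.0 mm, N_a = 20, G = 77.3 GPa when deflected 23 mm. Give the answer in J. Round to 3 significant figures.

k = Gd⁴/(8D³N_a) = (77.3×10³)(6.2⁴)/(8·70.0³·20) = 2.0813 N/mm
U = ½kδ² = 0.5 × 2.0813 × 23² = 550.5 N·mm = 0.5505 J

0.551 J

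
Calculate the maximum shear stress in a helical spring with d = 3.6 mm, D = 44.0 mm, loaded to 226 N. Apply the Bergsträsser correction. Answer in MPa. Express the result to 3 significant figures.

602 MPa

Spring index C = D/d = 44.0/3.6 = 12.2222
K_B = (4C+2)/(4C−3) = 50.889/45.889 = 1.1090
τ₀ = 8FD/(πd³) = 8·226·44.0/(π·3.6³) = 79552/146.57 = 542.74 MPa
τ_max = K·τ₀ = 1.1090 × 542.74 = 601.88 MPa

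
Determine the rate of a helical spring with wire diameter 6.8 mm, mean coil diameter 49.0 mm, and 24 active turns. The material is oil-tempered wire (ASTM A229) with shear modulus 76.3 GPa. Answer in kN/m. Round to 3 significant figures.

k = Gd⁴/(8D³N_a) = (76.3×10³ × 6.8⁴) / (8 × 49.0³ × 24)
  = 1.6314e+08 / 2.25886e+07 = 7.2222 N/mm

7.22 kN/m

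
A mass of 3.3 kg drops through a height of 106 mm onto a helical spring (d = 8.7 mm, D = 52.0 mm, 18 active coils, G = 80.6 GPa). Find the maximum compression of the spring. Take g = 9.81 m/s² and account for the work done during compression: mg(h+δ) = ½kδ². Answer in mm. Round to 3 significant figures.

k = Gd⁴/(8D³N_a) = (80.6×10³)(8.7⁴)/(8·52.0³·18) = 22.805 N/mm
W = mg = 3.3 × 9.81 = 32.373 N
½kδ² − Wδ − Wh = 0 → δ = (W + √(W² + 2kWh))/k
δ = (32.373 + √(1048 + 156516))/22.805 = (32.373 + 396.94)/22.805 = 18.825 mm

18.8 mm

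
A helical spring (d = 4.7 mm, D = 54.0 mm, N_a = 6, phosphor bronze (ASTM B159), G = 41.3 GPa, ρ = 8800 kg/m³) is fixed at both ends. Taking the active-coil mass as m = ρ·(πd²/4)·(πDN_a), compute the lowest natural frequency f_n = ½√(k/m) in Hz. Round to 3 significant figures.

65.5 Hz

k = Gd⁴/(8D³N_a) = (41.3×10³)(4.7⁴)/(8·54.0³·6) = 2.6664 N/mm = 2666.4 N/m
Wire length L = πDN_a = π·54.0·6 = 1017.9 mm
m = ρ·(πd²/4)·L = 8800 × 17.349×10⁻⁶ m² × 1.0179 m = 0.1554 kg
f_n = ½√(k/m) = 0.5·√(2666.4/0.1554) = 0.5·√(17158) = 65.493 Hz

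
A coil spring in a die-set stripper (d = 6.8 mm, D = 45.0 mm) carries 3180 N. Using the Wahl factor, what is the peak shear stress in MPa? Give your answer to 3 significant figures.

1420 MPa

Spring index C = D/d = 45.0/6.8 = 6.6176
K_W = (4C−1)/(4C−4) + 0.615/C = 25.471/22.471 + 0.0929 = 1.2264
τ₀ = 8FD/(πd³) = 8·3180·45.0/(π·6.8³) = 1.1448e+06/987.82 = 1158.9 MPa
τ_max = K·τ₀ = 1.2264 × 1158.9 = 1421.3 MPa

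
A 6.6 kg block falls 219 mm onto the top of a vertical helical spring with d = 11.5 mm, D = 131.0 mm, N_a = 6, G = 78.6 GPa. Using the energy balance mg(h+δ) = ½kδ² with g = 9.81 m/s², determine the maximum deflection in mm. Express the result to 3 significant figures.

k = Gd⁴/(8D³N_a) = (78.6×10³)(11.5⁴)/(8·131.0³·6) = 12.74 N/mm
W = mg = 6.6 × 9.81 = 64.746 N
½kδ² − Wδ − Wh = 0 → δ = (W + √(W² + 2kWh))/k
δ = (64.746 + √(4192 + 361282))/12.74 = (64.746 + 604.54)/12.74 = 52.536 mm

52.5 mm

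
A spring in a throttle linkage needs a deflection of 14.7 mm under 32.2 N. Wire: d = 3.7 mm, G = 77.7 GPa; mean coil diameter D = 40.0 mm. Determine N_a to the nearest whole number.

13

Required rate k = F/δ = 32.2/14.7 = 2.1905 N/mm
N_a = Gd⁴/(8D³k) = (77.7×10³ × 3.7⁴)/(8 × 40.0³ × 2.1905)
    = 1.45622e+07 / 1.12152e+06 = 12.98 → 13 coils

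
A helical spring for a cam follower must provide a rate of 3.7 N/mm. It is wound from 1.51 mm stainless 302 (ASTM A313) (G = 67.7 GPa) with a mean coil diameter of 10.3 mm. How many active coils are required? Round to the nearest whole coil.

N_a = Gd⁴/(8D³k) = (67.7×10³ × 1.51⁴)/(8 × 10.3³ × 3.7)
    = 351963 / 32344.7 = 10.88 → 11 coils

11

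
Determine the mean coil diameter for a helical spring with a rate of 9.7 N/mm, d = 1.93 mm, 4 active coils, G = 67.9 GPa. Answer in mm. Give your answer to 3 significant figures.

D = (Gd⁴/(8N_a·k))^(1/3) = (67.9×10³·1.93⁴/(8·4·9.7))^(1/3)
  = (3035.13)^(1/3) = 14.4786 mm

14.5 mm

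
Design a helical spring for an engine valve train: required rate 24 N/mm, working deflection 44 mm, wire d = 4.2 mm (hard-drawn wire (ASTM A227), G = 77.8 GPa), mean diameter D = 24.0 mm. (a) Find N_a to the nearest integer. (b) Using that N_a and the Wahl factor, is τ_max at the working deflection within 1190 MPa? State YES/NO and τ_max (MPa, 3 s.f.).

(a) 9 coils; (b) YES, τ_max = 1120 MPa

N_a = Gd⁴/(8D³k) = (77.8×10³)(4.2⁴)/(8·24.0³·24) = 9.121 → N_a = 9
Actual rate k = Gd⁴/(8D³·9) = 24.323 N/mm
Working load F = kδ = 24.323·44 = 1070.2 N
C = 24.0/4.2 = 5.7143; K_W = (4C−1)/(4C−4)+0.615/C = 1.2667
τ_max = K_W·8FD/(πd³) = 1.2667·882.81 = 1118.3 MPa
τ_max ≤ 1190 MPa → acceptable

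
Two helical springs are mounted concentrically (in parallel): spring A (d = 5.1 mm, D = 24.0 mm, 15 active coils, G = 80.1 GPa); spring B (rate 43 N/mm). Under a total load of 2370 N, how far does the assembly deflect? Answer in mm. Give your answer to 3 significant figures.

31.3 mm

k_A = Gd⁴/(8D³N_a) = (80.1×10³)(5.1⁴)/(8·24.0³·15) = 32.666 N/mm
Parallel: k_eq = 32.666 + 43 = 75.666 N/mm
δ = F/k_eq = 2370/75.666 = 31.322 mm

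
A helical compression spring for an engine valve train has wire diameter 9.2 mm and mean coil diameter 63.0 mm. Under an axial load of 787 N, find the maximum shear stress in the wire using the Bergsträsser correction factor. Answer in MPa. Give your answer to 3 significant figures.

Spring index C = D/d = 63.0/9.2 = 6.8478
K_B = (4C+2)/(4C−3) = 29.391/24.391 = 1.2050
τ₀ = 8FD/(πd³) = 8·787·63.0/(π·9.2³) = 396648/2446.3 = 162.14 MPa
τ_max = K·τ₀ = 1.2050 × 162.14 = 195.38 MPa

195 MPa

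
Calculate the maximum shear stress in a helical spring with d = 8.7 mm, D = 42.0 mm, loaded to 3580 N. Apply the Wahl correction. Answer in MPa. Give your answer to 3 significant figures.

769 MPa

Spring index C = D/d = 42.0/8.7 = 4.8276
K_W = (4C−1)/(4C−4) + 0.615/C = 18.310/15.310 + 0.1274 = 1.3233
τ₀ = 8FD/(πd³) = 8·3580·42.0/(π·8.7³) = 1.20288e+06/2068.7 = 581.45 MPa
τ_max = K·τ₀ = 1.3233 × 581.45 = 769.46 MPa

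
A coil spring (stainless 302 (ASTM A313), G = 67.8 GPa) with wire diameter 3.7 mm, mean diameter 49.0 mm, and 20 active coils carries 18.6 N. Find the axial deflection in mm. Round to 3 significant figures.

27.6 mm

k = Gd⁴/(8D³N_a) = (67.8×10³)(3.7⁴)/(8·49.0³·20) = 0.67504 N/mm
δ = F/k = 18.6 / 0.67504 = 27.554 mm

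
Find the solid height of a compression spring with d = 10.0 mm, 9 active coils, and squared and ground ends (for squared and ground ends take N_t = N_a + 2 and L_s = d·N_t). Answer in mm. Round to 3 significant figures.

squared and ground ends: N_t = N_a + 2 = 9 + 2 = 11
L_s = d·N_t = 10.0 × 11 = 110 mm

110 mm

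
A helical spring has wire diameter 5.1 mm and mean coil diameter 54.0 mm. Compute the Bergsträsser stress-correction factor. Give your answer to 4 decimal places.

1.1271

C = D/d = 54.0/5.1 = 10.5882
K_B = (4C+2)/(4C−3) = 44.353/39.353 = 1.1271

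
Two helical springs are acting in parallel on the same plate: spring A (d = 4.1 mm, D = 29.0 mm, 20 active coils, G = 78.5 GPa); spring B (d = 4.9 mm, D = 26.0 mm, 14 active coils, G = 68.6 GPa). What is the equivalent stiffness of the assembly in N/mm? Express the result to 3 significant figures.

25.8 N/mm

k_A = Gd⁴/(8D³N_a) = (78.5×10³)(4.1⁴)/(8·29.0³·20) = 5.6845 N/mm
k_B = Gd⁴/(8D³N_a) = (68.6×10³)(4.9⁴)/(8·26.0³·14) = 20.09 N/mm
Parallel: k_eq = 5.6845 + 20.09 = 25.774 N/mm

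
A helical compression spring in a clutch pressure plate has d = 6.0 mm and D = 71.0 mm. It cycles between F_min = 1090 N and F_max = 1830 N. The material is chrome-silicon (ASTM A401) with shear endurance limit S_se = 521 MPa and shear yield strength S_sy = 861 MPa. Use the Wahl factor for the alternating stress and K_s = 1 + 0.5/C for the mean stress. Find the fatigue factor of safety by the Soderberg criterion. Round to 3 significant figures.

0.466

C = D/d = 71.0/6.0 = 11.8333; K_W = (4C−1)/(4C−4)+0.615/C = 1.1212; K_s = 1+0.5/C = 1.0423
F_a = (F_max−F_min)/2 = 370 N; F_m = (F_max+F_min)/2 = 1460 N
τ_a = K_W·8F_aD/(πd³) = 1.1212 × 309.7 = 347.24 MPa
τ_m = K_s·8F_mD/(πd³) = 1.0423 × 1222.1 = 1273.7 MPa
Soderberg: 1/n_f = τ_a/S_se + τ_m/S_sy = 347.24/521 + 1273.7/861 = 0.66649 + 1.47934 = 2.1458
n_f = 1/2.1458 = 0.466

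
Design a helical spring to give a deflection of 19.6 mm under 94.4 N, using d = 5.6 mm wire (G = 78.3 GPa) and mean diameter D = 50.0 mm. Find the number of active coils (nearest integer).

Required rate k = F/δ = 94.4/19.6 = 4.8163 N/mm
N_a = Gd⁴/(8D³k) = (78.3×10³ × 5.6⁴)/(8 × 50.0³ × 4.8163)
    = 7.70041e+07 / 4.81633e+06 = 15.99 → 16 coils

16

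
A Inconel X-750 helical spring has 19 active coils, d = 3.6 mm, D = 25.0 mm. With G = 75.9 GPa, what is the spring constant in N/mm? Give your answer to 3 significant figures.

k = Gd⁴/(8D³N_a) = (75.9×10³ × 3.6⁴) / (8 × 25.0³ × 19)
  = 1.27483e+07 / 2.375e+06 = 5.3677 N/mm

5.37 N/mm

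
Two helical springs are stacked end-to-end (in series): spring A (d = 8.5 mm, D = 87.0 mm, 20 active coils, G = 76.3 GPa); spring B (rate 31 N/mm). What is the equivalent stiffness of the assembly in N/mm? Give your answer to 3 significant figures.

k_A = Gd⁴/(8D³N_a) = (76.3×10³)(8.5⁴)/(8·87.0³·20) = 3.7803 N/mm
Series: 1/k_eq = 1/3.7803 + 1/31 = 0.29679; k_eq = 3.3694 N/mm

3.37 N/mm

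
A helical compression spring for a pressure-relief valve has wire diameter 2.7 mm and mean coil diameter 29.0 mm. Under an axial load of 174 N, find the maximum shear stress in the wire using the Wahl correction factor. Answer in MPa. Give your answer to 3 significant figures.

Spring index C = D/d = 29.0/2.7 = 10.7407
K_W = (4C−1)/(4C−4) + 0.615/C = 41.963/38.963 + 0.0573 = 1.1343
τ₀ = 8FD/(πd³) = 8·174·29.0/(π·2.7³) = 40368/61.836 = 652.82 MPa
τ_max = K·τ₀ = 1.1343 × 652.82 = 740.47 MPa

740 MPa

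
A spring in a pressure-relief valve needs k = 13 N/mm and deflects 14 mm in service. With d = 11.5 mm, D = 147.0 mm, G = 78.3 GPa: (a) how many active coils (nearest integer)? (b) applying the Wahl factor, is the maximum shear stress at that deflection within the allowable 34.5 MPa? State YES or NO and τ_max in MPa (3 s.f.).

(a) 4 coils; (b) NO, τ_max = 51.6 MPa

N_a = Gd⁴/(8D³k) = (78.3×10³)(11.5⁴)/(8·147.0³·13) = 4.145 → N_a = 4
Actual rate k = Gd⁴/(8D³·4) = 13.473 N/mm
Working load F = kδ = 13.473·14 = 188.62 N
C = 147.0/11.5 = 12.7826; K_W = (4C−1)/(4C−4)+0.615/C = 1.1118
τ_max = K_W·8FD/(πd³) = 1.1118·46.424 = 51.613 MPa
τ_max > 34.5 MPa → exceeds allowable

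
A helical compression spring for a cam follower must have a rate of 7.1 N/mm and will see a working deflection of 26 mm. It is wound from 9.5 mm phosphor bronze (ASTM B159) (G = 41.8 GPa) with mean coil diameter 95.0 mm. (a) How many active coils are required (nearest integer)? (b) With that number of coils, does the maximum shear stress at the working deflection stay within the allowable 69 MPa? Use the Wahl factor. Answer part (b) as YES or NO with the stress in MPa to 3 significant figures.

(a) 7 coils; (b) YES, τ_max = 59.6 MPa

N_a = Gd⁴/(8D³k) = (41.8×10³)(9.5⁴)/(8·95.0³·7.1) = 6.991 → N_a = 7
Actual rate k = Gd⁴/(8D³·7) = 7.0911 N/mm
Working load F = kδ = 7.0911·26 = 184.37 N
C = 95.0/9.5 = 10.0000; K_W = (4C−1)/(4C−4)+0.615/C = 1.1448
τ_max = K_W·8FD/(πd³) = 1.1448·52.021 = 59.555 MPa
τ_max ≤ 69 MPa → acceptable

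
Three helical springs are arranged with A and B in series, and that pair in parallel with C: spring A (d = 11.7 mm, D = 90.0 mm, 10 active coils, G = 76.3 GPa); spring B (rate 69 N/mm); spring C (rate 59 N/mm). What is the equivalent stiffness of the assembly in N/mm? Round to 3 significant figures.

77.1 N/mm

k_A = Gd⁴/(8D³N_a) = (76.3×10³)(11.7⁴)/(8·90.0³·10) = 24.516 N/mm
Springs A,B series: k_AB = 1/(1/24.516+1/69) = 18.089 N/mm; parallel with C: k_eq = 18.089+59 = 77.089 N/mm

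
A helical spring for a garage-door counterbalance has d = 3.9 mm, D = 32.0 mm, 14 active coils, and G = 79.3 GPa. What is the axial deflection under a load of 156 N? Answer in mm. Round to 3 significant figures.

k = Gd⁴/(8D³N_a) = (79.3×10³)(3.9⁴)/(8·32.0³·14) = 4.9988 N/mm
δ = F/k = 156 / 4.9988 = 31.208 mm

31.2 mm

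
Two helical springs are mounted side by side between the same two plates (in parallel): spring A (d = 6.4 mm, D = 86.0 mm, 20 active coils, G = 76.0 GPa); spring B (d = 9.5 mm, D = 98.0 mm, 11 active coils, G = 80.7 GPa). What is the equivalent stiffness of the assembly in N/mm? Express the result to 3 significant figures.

k_A = Gd⁴/(8D³N_a) = (76.0×10³)(6.4⁴)/(8·86.0³·20) = 1.2529 N/mm
k_B = Gd⁴/(8D³N_a) = (80.7×10³)(9.5⁴)/(8·98.0³·11) = 7.9361 N/mm
Parallel: k_eq = 1.2529 + 7.9361 = 9.189 N/mm

9.19 N/mm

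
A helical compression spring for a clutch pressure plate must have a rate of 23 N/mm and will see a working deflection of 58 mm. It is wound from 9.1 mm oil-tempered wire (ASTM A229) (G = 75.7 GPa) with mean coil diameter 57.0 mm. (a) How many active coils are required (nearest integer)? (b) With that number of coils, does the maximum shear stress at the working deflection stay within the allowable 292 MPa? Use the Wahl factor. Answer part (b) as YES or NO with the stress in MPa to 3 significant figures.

N_a = Gd⁴/(8D³k) = (75.7×10³)(9.1⁴)/(8·57.0³·23) = 15.23 → N_a = 15
Actual rate k = Gd⁴/(8D³·15) = 23.359 N/mm
Working load F = kδ = 23.359·58 = 1354.8 N
C = 57.0/9.1 = 6.2637; K_W = (4C−1)/(4C−4)+0.615/C = 1.2407
τ_max = K_W·8FD/(πd³) = 1.2407·260.96 = 323.77 MPa
τ_max > 292 MPa → exceeds allowable

(a) 15 coils; (b) NO, τ_max = 324 MPa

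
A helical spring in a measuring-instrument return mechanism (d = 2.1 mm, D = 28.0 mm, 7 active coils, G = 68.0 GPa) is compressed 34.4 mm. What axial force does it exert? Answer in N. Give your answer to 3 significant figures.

37.0 N

k = Gd⁴/(8D³N_a) = (68.0×10³)(2.1⁴)/(8·28.0³·7) = 1.0758 N/mm
F = k·δ = 1.0758 × 34.4 = 37.007 N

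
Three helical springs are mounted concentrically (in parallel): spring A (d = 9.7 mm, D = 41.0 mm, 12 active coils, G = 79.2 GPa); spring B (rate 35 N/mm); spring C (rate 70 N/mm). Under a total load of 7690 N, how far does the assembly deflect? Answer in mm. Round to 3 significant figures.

36.5 mm

k_A = Gd⁴/(8D³N_a) = (79.2×10³)(9.7⁴)/(8·41.0³·12) = 105.97 N/mm
Parallel: k_eq = 105.97 + 35 + 70 = 210.97 N/mm
δ = F/k_eq = 7690/210.97 = 36.45 mm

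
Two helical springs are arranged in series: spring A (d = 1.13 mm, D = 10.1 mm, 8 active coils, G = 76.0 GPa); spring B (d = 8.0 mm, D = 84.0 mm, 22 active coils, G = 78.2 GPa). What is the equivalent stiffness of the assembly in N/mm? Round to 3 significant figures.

1.17 N/mm

k_A = Gd⁴/(8D³N_a) = (76.0×10³)(1.13⁴)/(8·10.1³·8) = 1.8792 N/mm
k_B = Gd⁴/(8D³N_a) = (78.2×10³)(8.0⁴)/(8·84.0³·22) = 3.0706 N/mm
Series: 1/k_eq = 1/1.8792 + 1/3.0706 = 0.8578; k_eq = 1.1658 N/mm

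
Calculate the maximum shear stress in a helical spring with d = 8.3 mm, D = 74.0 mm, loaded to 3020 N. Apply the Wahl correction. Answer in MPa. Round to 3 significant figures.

1160 MPa

Spring index C = D/d = 74.0/8.3 = 8.9157
K_W = (4C−1)/(4C−4) + 0.615/C = 34.663/31.663 + 0.0690 = 1.1637
τ₀ = 8FD/(πd³) = 8·3020·74.0/(π·8.3³) = 1.78784e+06/1796.3 = 995.28 MPa
τ_max = K·τ₀ = 1.1637 × 995.28 = 1158.2 MPa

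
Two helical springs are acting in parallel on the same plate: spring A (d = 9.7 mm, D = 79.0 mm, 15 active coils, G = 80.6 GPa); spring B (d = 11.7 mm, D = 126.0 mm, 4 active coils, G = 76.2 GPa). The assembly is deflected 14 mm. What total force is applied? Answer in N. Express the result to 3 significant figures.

k_A = Gd⁴/(8D³N_a) = (80.6×10³)(9.7⁴)/(8·79.0³·15) = 12.06 N/mm
k_B = Gd⁴/(8D³N_a) = (76.2×10³)(11.7⁴)/(8·126.0³·4) = 22.307 N/mm
Parallel: k_eq = 12.06 + 22.307 = 34.367 N/mm
F = k_eq·δ = 34.367·14 = 481.14 N

481 N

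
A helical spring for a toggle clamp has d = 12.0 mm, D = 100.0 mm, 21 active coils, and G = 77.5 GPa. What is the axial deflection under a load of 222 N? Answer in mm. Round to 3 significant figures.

23.2 mm

k = Gd⁴/(8D³N_a) = (77.5×10³)(12.0⁴)/(8·100.0³·21) = 9.5657 N/mm
δ = F/k = 222 / 9.5657 = 23.208 mm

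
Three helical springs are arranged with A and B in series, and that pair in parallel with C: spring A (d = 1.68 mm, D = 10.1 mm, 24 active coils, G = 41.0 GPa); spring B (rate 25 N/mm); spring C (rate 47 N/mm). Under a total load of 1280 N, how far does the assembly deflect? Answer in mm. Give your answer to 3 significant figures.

k_A = Gd⁴/(8D³N_a) = (41.0×10³)(1.68⁴)/(8·10.1³·24) = 1.651 N/mm
Springs A,B series: k_AB = 1/(1/1.651+1/25) = 1.5488 N/mm; parallel with C: k_eq = 1.5488+47 = 48.549 N/mm
δ = F/k_eq = 1280/48.549 = 26.365 mm

26.4 mm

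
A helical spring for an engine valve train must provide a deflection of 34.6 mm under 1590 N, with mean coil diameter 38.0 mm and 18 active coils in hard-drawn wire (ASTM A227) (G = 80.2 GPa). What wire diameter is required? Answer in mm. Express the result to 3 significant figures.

Required rate k = F/δ = 1590/34.6 = 45.954 N/mm
d = (8D³N_a·k / G)^(1/4) = (8·38.0³·18·45.954 / (80.2×10³))^0.25
  = (4527.5)^0.25 = 8.2029 mm

8.20 mm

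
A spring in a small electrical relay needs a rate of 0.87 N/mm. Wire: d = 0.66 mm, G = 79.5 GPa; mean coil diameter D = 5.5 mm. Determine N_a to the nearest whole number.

13

N_a = Gd⁴/(8D³k) = (79.5×10³ × 0.66⁴)/(8 × 5.5³ × 0.87)
    = 15084.9 / 1157.97 = 13.03 → 13 coils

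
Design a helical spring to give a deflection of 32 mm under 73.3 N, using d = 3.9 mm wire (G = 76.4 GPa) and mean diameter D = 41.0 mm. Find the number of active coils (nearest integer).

Required rate k = F/δ = 73.3/32 = 2.2906 N/mm
N_a = Gd⁴/(8D³k) = (76.4×10³ × 3.9⁴)/(8 × 41.0³ × 2.2906)
    = 1.76747e+07 / 1.26298e+06 = 13.99 → 14 coils

14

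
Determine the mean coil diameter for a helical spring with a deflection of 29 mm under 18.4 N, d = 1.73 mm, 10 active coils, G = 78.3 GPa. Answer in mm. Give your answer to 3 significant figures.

24.0 mm

Required rate k = F/δ = 18.4/29 = 0.63448 N/mm
D = (Gd⁴/(8N_a·k))^(1/3) = (78.3×10³·1.73⁴/(8·10·0.63448))^(1/3)
  = (13817.7)^(1/3) = 23.9964 mm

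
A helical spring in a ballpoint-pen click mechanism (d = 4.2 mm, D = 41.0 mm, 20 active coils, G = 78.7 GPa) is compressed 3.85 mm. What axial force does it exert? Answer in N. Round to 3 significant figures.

k = Gd⁴/(8D³N_a) = (78.7×10³)(4.2⁴)/(8·41.0³·20) = 2.2208 N/mm
F = k·δ = 2.2208 × 3.85 = 8.5499 N

8.55 N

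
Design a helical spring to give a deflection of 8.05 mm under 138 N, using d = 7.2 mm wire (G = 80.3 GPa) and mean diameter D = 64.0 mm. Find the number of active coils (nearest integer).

Required rate k = F/δ = 138/8.05 = 17.143 N/mm
N_a = Gd⁴/(8D³k) = (80.3×10³ × 7.2⁴)/(8 × 64.0³ × 17.143)
    = 2.15797e+08 / 3.59512e+07 = 6.003 → 6 coils

6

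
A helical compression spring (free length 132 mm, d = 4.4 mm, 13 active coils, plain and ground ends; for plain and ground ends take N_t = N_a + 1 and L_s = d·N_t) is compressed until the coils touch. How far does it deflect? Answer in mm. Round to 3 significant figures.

N_t = 14; L_s = 4.4·14 = 61.6 mm
δ_solid = L₀ − L_s = 132 − 61.6 = 70.4 mm

70.4 mm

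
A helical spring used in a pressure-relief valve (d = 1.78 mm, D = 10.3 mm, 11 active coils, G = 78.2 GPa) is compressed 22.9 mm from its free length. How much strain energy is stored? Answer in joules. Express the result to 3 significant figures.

k = Gd⁴/(8D³N_a) = (78.2×10³)(1.78⁴)/(8·10.3³·11) = 8.1638 N/mm
U = ½kδ² = 0.5 × 8.1638 × 22.9² = 2140.6 N·mm = 2.1406 J

2.14 J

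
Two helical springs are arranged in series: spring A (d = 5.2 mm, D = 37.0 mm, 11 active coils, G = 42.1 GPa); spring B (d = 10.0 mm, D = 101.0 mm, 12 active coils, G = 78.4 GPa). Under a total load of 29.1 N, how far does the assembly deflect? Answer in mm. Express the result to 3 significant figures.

7.89 mm

k_A = Gd⁴/(8D³N_a) = (42.1×10³)(5.2⁴)/(8·37.0³·11) = 6.9057 N/mm
k_B = Gd⁴/(8D³N_a) = (78.4×10³)(10.0⁴)/(8·101.0³·12) = 7.9265 N/mm
Series: 1/k_eq = 1/6.9057 + 1/7.9265 = 0.27097; k_eq = 3.6905 N/mm
δ = F/k_eq = 29.1/3.6905 = 7.8851 mm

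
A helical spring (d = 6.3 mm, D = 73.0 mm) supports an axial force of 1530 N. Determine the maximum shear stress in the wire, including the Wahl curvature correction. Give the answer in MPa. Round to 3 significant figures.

1280 MPa

Spring index C = D/d = 73.0/6.3 = 11.5873
K_W = (4C−1)/(4C−4) + 0.615/C = 45.349/42.349 + 0.0531 = 1.1239
τ₀ = 8FD/(πd³) = 8·1530·73.0/(π·6.3³) = 893520/785.55 = 1137.5 MPa
τ_max = K·τ₀ = 1.1239 × 1137.5 = 1278.4 MPa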